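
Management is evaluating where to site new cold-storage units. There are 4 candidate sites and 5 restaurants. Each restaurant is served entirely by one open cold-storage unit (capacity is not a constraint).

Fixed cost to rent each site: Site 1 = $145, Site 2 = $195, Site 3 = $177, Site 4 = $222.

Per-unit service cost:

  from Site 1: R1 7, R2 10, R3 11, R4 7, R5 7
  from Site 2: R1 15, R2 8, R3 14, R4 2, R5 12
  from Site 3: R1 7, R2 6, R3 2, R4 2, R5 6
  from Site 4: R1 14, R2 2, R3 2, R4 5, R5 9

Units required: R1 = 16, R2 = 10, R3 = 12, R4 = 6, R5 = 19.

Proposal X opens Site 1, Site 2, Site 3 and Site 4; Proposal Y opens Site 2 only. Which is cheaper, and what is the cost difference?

Proposal X: {Site 1, Site 2, Site 3, Site 4}: R1→Site 1 7·16=112, R2→Site 4 2·10=20, R3→Site 3 2·12=24, R4→Site 2 2·6=12, R5→Site 3 6·19=114. Service 282; fixed 739; total 1021.
Proposal Y: {Site 2}: R1→Site 2 15·16=240, R2→Site 2 8·10=80, R3→Site 2 14·12=168, R4→Site 2 2·6=12, R5→Site 2 12·19=228. Service 728; fixed 195; total 923.
Difference: |1021 − 923| = 98.

Proposal Y is cheaper by 98.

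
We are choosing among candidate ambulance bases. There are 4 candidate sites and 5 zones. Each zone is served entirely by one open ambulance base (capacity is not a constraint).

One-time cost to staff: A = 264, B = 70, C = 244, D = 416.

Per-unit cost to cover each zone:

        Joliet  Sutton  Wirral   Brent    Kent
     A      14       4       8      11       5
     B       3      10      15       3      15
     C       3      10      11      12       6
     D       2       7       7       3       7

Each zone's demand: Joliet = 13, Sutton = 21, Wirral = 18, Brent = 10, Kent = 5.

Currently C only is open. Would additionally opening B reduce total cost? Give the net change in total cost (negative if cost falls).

Yes — net change −20 (cost falls by 20).

Current service cost with {C}: 597.
Adding B: each zone re-picks its cheapest; new service cost 507, saving 90.
Extra fixed cost: 70. Net change = 70 − 90 = -20.
(Totals: 841 → 821.)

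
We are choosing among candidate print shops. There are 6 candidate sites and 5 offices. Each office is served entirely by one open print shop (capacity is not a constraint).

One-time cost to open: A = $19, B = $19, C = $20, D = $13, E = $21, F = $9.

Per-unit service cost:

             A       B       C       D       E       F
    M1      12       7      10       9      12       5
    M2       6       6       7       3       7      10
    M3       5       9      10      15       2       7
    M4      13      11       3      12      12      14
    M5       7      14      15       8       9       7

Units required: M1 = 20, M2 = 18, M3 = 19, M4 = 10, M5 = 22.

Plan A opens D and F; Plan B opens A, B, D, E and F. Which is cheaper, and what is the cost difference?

Plan A: {D, F}: M1→F 5·20=100, M2→D 3·18=54, M3→F 7·19=133, M4→D 12·10=120, M5→F 7·22=154. Service 561; fixed 22; total 583.
Plan B: {A, B, D, E, F}: M1→F 5·20=100, M2→D 3·18=54, M3→E 2·19=38, M4→B 11·10=110, M5→A 7·22=154. Service 456; fixed 81; total 537.
Difference: |583 − 537| = 46.

Plan B is cheaper by 46.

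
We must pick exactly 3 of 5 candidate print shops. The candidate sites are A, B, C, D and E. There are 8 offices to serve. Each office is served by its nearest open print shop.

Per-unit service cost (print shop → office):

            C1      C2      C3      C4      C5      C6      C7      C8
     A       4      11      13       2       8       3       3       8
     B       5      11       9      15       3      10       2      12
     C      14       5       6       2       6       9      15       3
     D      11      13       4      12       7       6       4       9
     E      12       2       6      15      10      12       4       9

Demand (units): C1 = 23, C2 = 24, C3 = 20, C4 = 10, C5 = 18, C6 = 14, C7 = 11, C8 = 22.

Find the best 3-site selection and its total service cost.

With exactly 3 open, each office uses its cheapest among the chosen.
{A, C, E}: C1→A 4·23=92, C2→E 2·24=48, C3→C 6·20=120, C4→A 2·10=20, C5→C 6·18=108, C6→A 3·14=42, C7→A 3·11=33, C8→C 3·22=66. Service cost 529.
{A, B, C}: service cost 536
{A, C, D}: service cost 561
Among all 10 size-3 choices, {A, C, E} is lowest.

Choose A, C and E; total service cost 529.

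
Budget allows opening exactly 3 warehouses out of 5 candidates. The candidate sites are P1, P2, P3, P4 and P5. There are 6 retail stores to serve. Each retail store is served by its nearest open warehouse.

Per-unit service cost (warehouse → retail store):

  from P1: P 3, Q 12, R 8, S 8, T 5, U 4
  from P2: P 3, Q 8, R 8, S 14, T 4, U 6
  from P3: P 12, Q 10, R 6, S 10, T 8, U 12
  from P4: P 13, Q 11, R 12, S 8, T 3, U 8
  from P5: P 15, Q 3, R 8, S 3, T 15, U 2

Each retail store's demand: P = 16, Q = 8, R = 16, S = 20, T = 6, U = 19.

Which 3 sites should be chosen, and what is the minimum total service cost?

With exactly 3 open, each retail store uses its cheapest among the chosen.
{P2, P3, P5}: P→P2 3·16=48, Q→P5 3·8=24, R→P3 6·16=96, S→P5 3·20=60, T→P2 4·6=24, U→P5 2·19=38. Service cost 290.
{P1, P3, P5}: service cost 296
{P1, P4, P5}: service cost 316
Among all 10 size-3 choices, {P2, P3, P5} is lowest.

Choose P2, P3 and P5; total service cost 290.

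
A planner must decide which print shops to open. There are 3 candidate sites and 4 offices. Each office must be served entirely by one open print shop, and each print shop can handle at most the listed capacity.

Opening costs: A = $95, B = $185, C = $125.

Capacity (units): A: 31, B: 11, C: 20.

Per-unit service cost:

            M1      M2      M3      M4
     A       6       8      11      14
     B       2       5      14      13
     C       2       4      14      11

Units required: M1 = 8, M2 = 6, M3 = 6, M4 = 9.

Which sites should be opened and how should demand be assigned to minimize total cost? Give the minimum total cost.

Open {A}: M1→A 6·8=48, M2→A 8·6=48, M3→A 11·6=66, M4→A 14·9=126.
Loads: A carries 29/31. Service 288; fixed 95; total 383.
Next best feasible plan costs 449.

Minimum total cost: 383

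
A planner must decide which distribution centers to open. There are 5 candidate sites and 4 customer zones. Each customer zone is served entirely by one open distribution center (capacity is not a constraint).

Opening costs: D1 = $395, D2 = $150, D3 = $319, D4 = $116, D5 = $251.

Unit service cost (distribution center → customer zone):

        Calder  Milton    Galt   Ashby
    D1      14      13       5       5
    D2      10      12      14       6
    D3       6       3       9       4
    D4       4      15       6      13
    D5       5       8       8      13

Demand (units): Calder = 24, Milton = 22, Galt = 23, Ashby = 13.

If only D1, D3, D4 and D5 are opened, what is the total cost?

Each customer zone is assigned to its cheapest site among the open ones.
{D1, D3, D4, D5}: Calder→D4 4·24=96, Milton→D3 3·22=66, Galt→D1 5·23=115, Ashby→D3 4·13=52. Service 329; fixed 1081; total 1410.

Total cost: 1410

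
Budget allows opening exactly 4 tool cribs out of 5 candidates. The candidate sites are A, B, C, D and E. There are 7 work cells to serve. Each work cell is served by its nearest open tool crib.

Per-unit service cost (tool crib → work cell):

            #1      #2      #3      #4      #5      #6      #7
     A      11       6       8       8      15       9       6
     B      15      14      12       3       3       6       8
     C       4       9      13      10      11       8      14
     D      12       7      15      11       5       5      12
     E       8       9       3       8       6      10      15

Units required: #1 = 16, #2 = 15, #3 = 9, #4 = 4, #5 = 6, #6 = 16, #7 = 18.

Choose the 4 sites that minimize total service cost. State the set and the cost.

Choose A, B, C and E; total service cost 415.

With exactly 4 open, each work cell uses its cheapest among the chosen.
{A, B, C, E}: #1→C 4·16=64, #2→A 6·15=90, #3→E 3·9=27, #4→B 3·4=12, #5→B 3·6=18, #6→B 6·16=96, #7→A 6·18=108. Service cost 415.
{A, C, D, E}: service cost 431
{A, B, C, D}: service cost 444
Among all 5 size-4 choices, {A, B, C, E} is lowest.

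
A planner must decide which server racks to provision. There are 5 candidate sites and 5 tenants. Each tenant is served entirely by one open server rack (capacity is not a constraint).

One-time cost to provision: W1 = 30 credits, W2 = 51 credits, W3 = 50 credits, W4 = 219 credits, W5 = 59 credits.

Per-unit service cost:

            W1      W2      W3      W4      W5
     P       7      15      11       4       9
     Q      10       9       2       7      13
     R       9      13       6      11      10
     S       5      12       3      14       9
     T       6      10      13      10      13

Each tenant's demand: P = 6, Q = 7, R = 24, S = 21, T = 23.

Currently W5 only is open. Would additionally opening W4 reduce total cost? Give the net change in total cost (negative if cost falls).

No — net change +78 (cost rises by 78).

Current service cost with {W5}: 873.
Adding W4: each tenant re-picks its cheapest; new service cost 732, saving 141.
Extra fixed cost: 219. Net change = 219 − 141 = 78.
(Totals: 932 → 1010.)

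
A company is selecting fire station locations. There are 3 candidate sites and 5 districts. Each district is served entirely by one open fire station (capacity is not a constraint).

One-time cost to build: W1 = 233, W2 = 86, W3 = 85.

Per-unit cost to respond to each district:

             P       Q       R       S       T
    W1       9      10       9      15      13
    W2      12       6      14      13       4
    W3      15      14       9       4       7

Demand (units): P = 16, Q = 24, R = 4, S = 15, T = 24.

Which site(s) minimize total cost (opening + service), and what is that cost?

Open W2 and W3; minimum total cost 699.

For any fixed open set, each district goes to its cheapest open site; total = fixed + service.
{W2, W3}: P→W2 12·16=192, Q→W2 6·24=144, R→W3 9·4=36, S→W3 4·15=60, T→W2 4·24=96. Service 528; fixed 171; total 699.
{W2}: P→W2 12·16=192, Q→W2 6·24=144, R→W2 14·4=56, S→W2 13·15=195, T→W2 4·24=96. Service 683; fixed 86; total 769.
{W1, W2, W3}: service 480 + fixed 404 = 884
{W3}: service 840 + fixed 85 = 925
No other subset beats 699.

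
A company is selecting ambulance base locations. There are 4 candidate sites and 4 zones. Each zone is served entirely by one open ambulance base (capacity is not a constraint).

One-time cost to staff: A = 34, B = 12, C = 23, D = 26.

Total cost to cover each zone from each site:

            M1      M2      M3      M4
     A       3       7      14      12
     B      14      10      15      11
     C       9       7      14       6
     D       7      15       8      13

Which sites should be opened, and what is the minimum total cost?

For any fixed open set, each zone goes to its cheapest open site; total = fixed + service.
{C}: M1→C 9, M2→C 7, M3→C 14, M4→C 6. Service 36; fixed 23; total 59.
{B}: service 50 + fixed 12 = 62
{D}: M1→D 7, M2→D 15, M3→D 8, M4→D 13. Service 43; fixed 26; total 69.
{A, B, C, D}: service 24 + fixed 95 = 119
No other subset beats 59.

Open C only; minimum total cost 59.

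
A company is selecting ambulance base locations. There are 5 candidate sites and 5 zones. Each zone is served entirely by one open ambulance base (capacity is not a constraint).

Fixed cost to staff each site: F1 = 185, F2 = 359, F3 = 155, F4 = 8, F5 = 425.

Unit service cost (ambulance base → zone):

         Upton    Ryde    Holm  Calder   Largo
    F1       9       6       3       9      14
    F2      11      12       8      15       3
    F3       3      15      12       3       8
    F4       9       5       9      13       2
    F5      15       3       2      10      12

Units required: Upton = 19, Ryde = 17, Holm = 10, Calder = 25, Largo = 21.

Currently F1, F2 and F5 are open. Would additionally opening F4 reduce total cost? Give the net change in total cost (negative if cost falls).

Yes — net change −13 (cost falls by 13).

Current service cost with {F1, F2, F5}: 530.
Adding F4: each zone re-picks its cheapest; new service cost 509, saving 21.
Extra fixed cost: 8. Net change = 8 − 21 = -13.
(Totals: 1499 → 1486.)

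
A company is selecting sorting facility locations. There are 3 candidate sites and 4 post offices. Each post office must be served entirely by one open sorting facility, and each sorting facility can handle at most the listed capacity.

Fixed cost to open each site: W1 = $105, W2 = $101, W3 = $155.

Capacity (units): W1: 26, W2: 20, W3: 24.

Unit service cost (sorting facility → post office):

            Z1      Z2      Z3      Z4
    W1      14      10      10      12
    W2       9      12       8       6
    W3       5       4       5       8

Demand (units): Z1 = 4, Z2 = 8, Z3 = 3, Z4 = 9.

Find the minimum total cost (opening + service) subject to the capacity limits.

Minimum total cost: 294

Open {W3}: Z1→W3 5·4=20, Z2→W3 4·8=32, Z3→W3 5·3=15, Z4→W3 8·9=72.
Loads: W3 carries 24/24. Service 139; fixed 155; total 294.
Next best feasible plan costs 377.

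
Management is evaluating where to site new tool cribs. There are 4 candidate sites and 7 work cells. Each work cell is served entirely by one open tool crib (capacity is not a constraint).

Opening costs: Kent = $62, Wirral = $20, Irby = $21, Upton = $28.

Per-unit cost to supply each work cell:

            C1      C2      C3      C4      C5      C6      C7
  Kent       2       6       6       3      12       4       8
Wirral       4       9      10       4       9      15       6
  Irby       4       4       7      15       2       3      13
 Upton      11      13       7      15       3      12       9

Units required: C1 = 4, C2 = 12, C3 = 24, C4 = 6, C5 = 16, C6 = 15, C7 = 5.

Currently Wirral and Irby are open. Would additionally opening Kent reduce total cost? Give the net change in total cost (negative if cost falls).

Current service cost with {Wirral, Irby}: 363.
Adding Kent: each work cell re-picks its cheapest; new service cost 325, saving 38.
Extra fixed cost: 62. Net change = 62 − 38 = 24.
(Totals: 404 → 428.)

No — net change +24 (cost rises by 24).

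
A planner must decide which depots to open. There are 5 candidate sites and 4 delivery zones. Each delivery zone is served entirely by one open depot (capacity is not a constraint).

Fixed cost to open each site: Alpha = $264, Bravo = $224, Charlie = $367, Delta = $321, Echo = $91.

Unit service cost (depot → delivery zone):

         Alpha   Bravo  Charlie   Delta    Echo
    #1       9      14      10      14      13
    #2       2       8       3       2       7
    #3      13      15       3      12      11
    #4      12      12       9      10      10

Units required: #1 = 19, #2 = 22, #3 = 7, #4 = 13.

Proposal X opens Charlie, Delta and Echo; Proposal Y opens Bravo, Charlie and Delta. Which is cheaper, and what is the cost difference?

Proposal X is cheaper by 133.

Proposal X: {Charlie, Delta, Echo}: #1→Charlie 10·19=190, #2→Delta 2·22=44, #3→Charlie 3·7=21, #4→Charlie 9·13=117. Service 372; fixed 779; total 1151.
Proposal Y: {Bravo, Charlie, Delta}: #1→Charlie 10·19=190, #2→Delta 2·22=44, #3→Charlie 3·7=21, #4→Charlie 9·13=117. Service 372; fixed 912; total 1284.
Difference: |1151 − 1284| = 133.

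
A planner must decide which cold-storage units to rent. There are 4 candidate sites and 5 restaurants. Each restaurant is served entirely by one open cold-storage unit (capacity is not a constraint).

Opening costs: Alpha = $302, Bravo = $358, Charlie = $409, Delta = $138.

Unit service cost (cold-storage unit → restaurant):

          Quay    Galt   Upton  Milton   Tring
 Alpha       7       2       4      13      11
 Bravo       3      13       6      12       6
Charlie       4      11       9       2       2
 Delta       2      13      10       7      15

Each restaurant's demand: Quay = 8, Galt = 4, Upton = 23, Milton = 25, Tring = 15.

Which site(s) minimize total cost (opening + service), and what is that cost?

For any fixed open set, each restaurant goes to its cheapest open site; total = fixed + service.
{Charlie}: Quay→Charlie 4·8=32, Galt→Charlie 11·4=44, Upton→Charlie 9·23=207, Milton→Charlie 2·25=50, Tring→Charlie 2·15=30. Service 363; fixed 409; total 772.
{Delta}: service 698 + fixed 138 = 836
{Charlie, Delta}: Quay→Delta 2·8=16, Galt→Charlie 11·4=44, Upton→Charlie 9·23=207, Milton→Charlie 2·25=50, Tring→Charlie 2·15=30. Service 347; fixed 547; total 894.
{Alpha, Bravo, Charlie, Delta}: service 196 + fixed 1207 = 1403
No other subset beats 772.

Open Charlie only; minimum total cost 772.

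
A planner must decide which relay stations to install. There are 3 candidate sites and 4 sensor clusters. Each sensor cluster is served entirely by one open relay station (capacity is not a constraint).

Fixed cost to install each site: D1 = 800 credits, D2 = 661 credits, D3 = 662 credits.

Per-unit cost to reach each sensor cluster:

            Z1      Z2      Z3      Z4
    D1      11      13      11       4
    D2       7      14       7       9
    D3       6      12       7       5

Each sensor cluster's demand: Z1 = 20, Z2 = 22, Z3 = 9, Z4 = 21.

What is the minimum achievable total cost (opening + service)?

Minimum total cost: 1214

For any fixed open set, each sensor cluster goes to its cheapest open site; total = fixed + service.
{D3}: Z1→D3 6·20=120, Z2→D3 12·22=264, Z3→D3 7·9=63, Z4→D3 5·21=105. Service 552; fixed 662; total 1214.
{D2}: service 700 + fixed 661 = 1361
{D1}: Z1→D1 11·20=220, Z2→D1 13·22=286, Z3→D1 11·9=99, Z4→D1 4·21=84. Service 689; fixed 800; total 1489.
{D1, D2, D3}: service 531 + fixed 2123 = 2654
(All 7 nonempty subsets were checked; D3 only is lowest.)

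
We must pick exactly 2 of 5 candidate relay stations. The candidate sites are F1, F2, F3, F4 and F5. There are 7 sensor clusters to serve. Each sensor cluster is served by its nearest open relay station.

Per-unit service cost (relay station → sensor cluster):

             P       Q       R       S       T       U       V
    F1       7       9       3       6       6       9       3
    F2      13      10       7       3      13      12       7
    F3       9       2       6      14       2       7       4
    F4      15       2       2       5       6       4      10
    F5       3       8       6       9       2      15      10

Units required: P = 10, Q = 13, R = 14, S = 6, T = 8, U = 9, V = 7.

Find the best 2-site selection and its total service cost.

With exactly 2 open, each sensor cluster uses its cheapest among the chosen.
{F4, F5}: P→F5 3·10=30, Q→F4 2·13=26, R→F4 2·14=28, S→F4 5·6=30, T→F5 2·8=16, U→F4 4·9=36, V→F4 10·7=70. Service cost 236.
{F3, F4}: service cost 254
{F1, F4}: service cost 259
Among all 10 size-2 choices, {F4, F5} is lowest.

Choose F4 and F5; total service cost 236.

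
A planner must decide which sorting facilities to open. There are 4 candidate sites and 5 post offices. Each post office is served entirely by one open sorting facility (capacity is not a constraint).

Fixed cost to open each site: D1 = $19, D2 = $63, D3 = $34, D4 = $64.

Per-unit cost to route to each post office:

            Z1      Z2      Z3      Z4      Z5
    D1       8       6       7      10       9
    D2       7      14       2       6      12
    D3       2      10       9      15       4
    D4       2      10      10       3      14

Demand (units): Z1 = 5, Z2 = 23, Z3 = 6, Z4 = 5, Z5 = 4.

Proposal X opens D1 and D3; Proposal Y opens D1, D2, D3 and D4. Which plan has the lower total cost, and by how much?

Proposal X: {D1, D3}: Z1→D3 2·5=10, Z2→D1 6·23=138, Z3→D1 7·6=42, Z4→D1 10·5=50, Z5→D3 4·4=16. Service 256; fixed 53; total 309.
Proposal Y: {D1, D2, D3, D4}: Z1→D3 2·5=10, Z2→D1 6·23=138, Z3→D2 2·6=12, Z4→D4 3·5=15, Z5→D3 4·4=16. Service 191; fixed 180; total 371.
Difference: |309 − 371| = 62.

Proposal X is cheaper by 62.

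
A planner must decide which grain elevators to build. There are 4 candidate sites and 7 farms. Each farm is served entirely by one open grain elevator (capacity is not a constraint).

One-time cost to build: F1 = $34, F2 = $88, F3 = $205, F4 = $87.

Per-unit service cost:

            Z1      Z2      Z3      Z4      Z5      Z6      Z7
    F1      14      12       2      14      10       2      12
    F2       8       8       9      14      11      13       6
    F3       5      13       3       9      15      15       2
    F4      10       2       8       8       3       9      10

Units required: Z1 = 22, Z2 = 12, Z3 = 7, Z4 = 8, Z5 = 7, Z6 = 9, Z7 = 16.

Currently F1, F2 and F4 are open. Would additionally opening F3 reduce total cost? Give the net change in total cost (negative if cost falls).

Current service cost with {F1, F2, F4}: 413.
Adding F3: each farm re-picks its cheapest; new service cost 283, saving 130.
Extra fixed cost: 205. Net change = 205 − 130 = 75.
(Totals: 622 → 697.)

No — net change +75 (cost rises by 75).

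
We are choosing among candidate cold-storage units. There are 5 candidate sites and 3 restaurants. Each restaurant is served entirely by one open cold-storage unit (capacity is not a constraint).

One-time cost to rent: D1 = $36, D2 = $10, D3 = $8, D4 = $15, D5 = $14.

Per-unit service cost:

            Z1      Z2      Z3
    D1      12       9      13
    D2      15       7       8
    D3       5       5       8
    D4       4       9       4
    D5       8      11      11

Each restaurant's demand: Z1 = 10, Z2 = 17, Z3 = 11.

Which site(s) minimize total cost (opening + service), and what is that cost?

Open D3 and D4; minimum total cost 192.

For any fixed open set, each restaurant goes to its cheapest open site; total = fixed + service.
{D3, D4}: Z1→D4 4·10=40, Z2→D3 5·17=85, Z3→D4 4·11=44. Service 169; fixed 23; total 192.
{D2, D3, D4}: service 169 + fixed 33 = 202
{D3, D4, D5}: service 169 + fixed 37 = 206
{D1, D2, D3, D4, D5}: Z1→D4 4·10=40, Z2→D3 5·17=85, Z3→D4 4·11=44. Service 169; fixed 83; total 252.
No other subset beats 192.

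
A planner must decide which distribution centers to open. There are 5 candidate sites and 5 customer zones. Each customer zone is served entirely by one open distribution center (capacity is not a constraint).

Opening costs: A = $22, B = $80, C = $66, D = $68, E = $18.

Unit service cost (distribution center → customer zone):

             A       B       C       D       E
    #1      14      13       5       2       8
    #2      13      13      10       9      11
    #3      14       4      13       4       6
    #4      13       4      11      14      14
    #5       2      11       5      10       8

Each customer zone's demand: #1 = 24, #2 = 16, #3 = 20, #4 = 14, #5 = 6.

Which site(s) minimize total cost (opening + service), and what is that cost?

For any fixed open set, each customer zone goes to its cheapest open site; total = fixed + service.
{A, B, D}: #1→D 2·24=48, #2→D 9·16=144, #3→B 4·20=80, #4→B 4·14=56, #5→A 2·6=12. Service 340; fixed 170; total 510.
{A, B, D, E}: service 340 + fixed 188 = 528
{B, D}: service 388 + fixed 148 = 536
{A, B, C, D, E}: #1→D 2·24=48, #2→D 9·16=144, #3→B 4·20=80, #4→B 4·14=56, #5→A 2·6=12. Service 340; fixed 254; total 594.
No other subset beats 510.

Open A, B and D; minimum total cost 510.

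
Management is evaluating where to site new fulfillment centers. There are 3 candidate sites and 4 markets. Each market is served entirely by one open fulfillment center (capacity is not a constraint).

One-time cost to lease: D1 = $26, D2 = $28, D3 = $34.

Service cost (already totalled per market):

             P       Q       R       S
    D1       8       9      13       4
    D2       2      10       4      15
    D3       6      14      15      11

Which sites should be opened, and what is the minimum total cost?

For any fixed open set, each market goes to its cheapest open site; total = fixed + service.
{D2}: P→D2 2, Q→D2 10, R→D2 4, S→D2 15. Service 31; fixed 28; total 59.
{D1}: service 34 + fixed 26 = 60
{D1, D2}: service 19 + fixed 54 = 73
{D1, D2, D3}: service 19 + fixed 88 = 107
(All 7 nonempty subsets were checked; D2 only is lowest.)

Open D2 only; minimum total cost 59.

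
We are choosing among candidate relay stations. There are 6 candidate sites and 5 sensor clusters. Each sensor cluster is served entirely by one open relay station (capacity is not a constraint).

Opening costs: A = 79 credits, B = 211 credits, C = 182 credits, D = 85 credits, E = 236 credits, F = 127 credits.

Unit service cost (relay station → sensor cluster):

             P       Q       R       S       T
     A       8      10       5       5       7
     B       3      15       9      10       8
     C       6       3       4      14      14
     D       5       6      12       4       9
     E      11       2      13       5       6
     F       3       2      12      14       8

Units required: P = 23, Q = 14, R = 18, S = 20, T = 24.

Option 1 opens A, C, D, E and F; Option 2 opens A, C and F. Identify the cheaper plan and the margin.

Option 1: {A, C, D, E, F}: P→F 3·23=69, Q→E 2·14=28, R→C 4·18=72, S→D 4·20=80, T→E 6·24=144. Service 393; fixed 709; total 1102.
Option 2: {A, C, F}: P→F 3·23=69, Q→F 2·14=28, R→C 4·18=72, S→A 5·20=100, T→A 7·24=168. Service 437; fixed 388; total 825.
Difference: |1102 − 825| = 277.

Option 2 is cheaper by 277.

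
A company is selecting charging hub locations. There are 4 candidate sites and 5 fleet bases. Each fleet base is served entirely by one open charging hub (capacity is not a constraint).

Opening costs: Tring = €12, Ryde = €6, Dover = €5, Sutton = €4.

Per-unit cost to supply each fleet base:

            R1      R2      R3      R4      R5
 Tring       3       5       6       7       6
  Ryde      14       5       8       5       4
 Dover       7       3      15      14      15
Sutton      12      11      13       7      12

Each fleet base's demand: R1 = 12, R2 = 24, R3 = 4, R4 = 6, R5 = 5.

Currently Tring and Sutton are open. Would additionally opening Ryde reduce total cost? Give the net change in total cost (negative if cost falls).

Yes — net change −16 (cost falls by 16).

Current service cost with {Tring, Sutton}: 252.
Adding Ryde: each fleet base re-picks its cheapest; new service cost 230, saving 22.
Extra fixed cost: 6. Net change = 6 − 22 = -16.
(Totals: 268 → 252.)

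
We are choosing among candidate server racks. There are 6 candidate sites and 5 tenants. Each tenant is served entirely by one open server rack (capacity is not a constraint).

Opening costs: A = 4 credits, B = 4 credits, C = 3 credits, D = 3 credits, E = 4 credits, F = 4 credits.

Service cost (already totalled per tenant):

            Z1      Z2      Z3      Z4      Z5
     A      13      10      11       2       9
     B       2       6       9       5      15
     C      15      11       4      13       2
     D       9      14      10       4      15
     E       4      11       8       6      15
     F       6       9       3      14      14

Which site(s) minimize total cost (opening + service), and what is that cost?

Open B and C; minimum total cost 26.

For any fixed open set, each tenant goes to its cheapest open site; total = fixed + service.
{B, C}: Z1→B 2, Z2→B 6, Z3→C 4, Z4→B 5, Z5→C 2. Service 19; fixed 7; total 26.
{A, B, C}: service 16 + fixed 11 = 27
{B, C, D}: service 18 + fixed 10 = 28
{A, B, C, D, E, F}: service 15 + fixed 22 = 37
No other subset beats 26.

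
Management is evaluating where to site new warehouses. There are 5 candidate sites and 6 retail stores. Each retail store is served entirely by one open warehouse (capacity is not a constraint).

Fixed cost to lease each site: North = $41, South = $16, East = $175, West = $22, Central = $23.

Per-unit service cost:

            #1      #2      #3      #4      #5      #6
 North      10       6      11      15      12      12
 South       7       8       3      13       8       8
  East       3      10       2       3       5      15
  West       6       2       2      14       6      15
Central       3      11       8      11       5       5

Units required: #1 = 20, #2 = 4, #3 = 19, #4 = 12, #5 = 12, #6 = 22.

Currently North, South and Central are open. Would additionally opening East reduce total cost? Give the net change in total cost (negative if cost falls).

No — net change +60 (cost rises by 60).

Current service cost with {North, South, Central}: 443.
Adding East: each retail store re-picks its cheapest; new service cost 328, saving 115.
Extra fixed cost: 175. Net change = 175 − 115 = 60.
(Totals: 523 → 583.)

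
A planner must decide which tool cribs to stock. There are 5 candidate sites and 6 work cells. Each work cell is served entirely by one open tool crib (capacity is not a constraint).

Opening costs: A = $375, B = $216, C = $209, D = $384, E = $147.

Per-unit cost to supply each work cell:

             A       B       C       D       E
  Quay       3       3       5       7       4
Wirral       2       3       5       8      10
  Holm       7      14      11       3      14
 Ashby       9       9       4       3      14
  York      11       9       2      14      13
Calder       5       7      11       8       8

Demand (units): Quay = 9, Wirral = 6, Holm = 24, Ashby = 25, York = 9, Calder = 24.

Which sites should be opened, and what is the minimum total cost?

Open C only; minimum total cost 930.

For any fixed open set, each work cell goes to its cheapest open site; total = fixed + service.
{C}: Quay→C 5·9=45, Wirral→C 5·6=30, Holm→C 11·24=264, Ashby→C 4·25=100, York→C 2·9=18, Calder→C 11·24=264. Service 721; fixed 209; total 930.
{D}: service 576 + fixed 384 = 960
{C, E}: service 640 + fixed 356 = 996
{A, B, C, D, E}: service 324 + fixed 1331 = 1655
No other subset beats 930.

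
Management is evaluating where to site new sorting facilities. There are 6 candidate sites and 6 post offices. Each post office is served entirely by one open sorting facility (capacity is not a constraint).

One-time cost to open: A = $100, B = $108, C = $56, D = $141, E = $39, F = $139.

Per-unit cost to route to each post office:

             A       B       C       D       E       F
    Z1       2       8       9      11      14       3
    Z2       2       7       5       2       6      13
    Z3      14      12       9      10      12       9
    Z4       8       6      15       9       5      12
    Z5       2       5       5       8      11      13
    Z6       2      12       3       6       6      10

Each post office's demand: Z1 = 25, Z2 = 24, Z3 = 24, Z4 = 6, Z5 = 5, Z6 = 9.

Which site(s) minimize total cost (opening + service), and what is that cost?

For any fixed open set, each post office goes to its cheapest open site; total = fixed + service.
{A, C}: Z1→A 2·25=50, Z2→A 2·24=48, Z3→C 9·24=216, Z4→A 8·6=48, Z5→A 2·5=10, Z6→A 2·9=18. Service 390; fixed 156; total 546.
{A, C, E}: Z1→A 2·25=50, Z2→A 2·24=48, Z3→C 9·24=216, Z4→E 5·6=30, Z5→A 2·5=10, Z6→A 2·9=18. Service 372; fixed 195; total 567.
{A, E}: Z1→A 2·25=50, Z2→A 2·24=48, Z3→E 12·24=288, Z4→E 5·6=30, Z5→A 2·5=10, Z6→A 2·9=18. Service 444; fixed 139; total 583.
{A, B, C, D, E, F}: service 372 + fixed 583 = 955
No other subset beats 546.

Open A and C; minimum total cost 546.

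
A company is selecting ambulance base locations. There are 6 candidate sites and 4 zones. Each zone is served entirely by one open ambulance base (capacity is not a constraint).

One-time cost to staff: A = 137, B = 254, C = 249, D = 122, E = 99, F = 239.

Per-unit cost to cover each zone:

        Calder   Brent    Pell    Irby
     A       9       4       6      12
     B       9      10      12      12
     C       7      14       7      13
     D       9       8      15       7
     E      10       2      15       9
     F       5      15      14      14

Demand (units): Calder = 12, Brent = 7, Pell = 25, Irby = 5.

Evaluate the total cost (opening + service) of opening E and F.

Total cost: 807

Each zone is assigned to its cheapest site among the open ones.
{E, F}: Calder→F 5·12=60, Brent→E 2·7=14, Pell→F 14·25=350, Irby→E 9·5=45. Service 469; fixed 338; total 807.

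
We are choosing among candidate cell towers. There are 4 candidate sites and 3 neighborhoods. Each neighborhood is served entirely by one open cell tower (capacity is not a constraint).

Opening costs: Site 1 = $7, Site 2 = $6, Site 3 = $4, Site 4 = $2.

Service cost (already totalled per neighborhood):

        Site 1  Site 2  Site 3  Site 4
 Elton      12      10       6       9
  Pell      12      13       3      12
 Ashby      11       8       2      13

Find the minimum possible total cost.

For any fixed open set, each neighborhood goes to its cheapest open site; total = fixed + service.
{Site 3}: Elton→Site 3 6, Pell→Site 3 3, Ashby→Site 3 2. Service 11; fixed 4; total 15.
{Site 3, Site 4}: service 11 + fixed 6 = 17
{Site 2, Site 3}: service 11 + fixed 10 = 21
{Site 1, Site 2, Site 3, Site 4}: service 11 + fixed 19 = 30
No other subset beats 15.

Minimum total cost: 15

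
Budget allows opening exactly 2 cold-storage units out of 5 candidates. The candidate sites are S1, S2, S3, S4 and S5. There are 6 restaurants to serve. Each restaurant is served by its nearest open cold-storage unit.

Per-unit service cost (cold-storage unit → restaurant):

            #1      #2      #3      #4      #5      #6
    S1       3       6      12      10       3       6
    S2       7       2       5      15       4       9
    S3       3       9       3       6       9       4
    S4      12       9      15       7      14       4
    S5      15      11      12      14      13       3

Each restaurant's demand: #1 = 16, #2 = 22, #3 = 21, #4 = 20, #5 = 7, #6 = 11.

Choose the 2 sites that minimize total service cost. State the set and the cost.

With exactly 2 open, each restaurant uses its cheapest among the chosen.
{S2, S3}: #1→S3 3·16=48, #2→S2 2·22=44, #3→S3 3·21=63, #4→S3 6·20=120, #5→S2 4·7=28, #6→S3 4·11=44. Service cost 347.
{S1, S3}: service cost 428
{S2, S4}: service cost 473
Among all 10 size-2 choices, {S2, S3} is lowest.

Choose S2 and S3; total service cost 347.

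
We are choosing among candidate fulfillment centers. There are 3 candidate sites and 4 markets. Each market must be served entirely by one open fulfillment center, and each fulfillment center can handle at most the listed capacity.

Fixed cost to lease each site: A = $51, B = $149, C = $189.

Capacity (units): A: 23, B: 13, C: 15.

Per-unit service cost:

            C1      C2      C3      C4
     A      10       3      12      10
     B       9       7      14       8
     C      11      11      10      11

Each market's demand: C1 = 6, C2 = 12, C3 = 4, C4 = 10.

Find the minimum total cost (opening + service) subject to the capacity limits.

Minimum total cost: 424

Open {A, B}: C1→A 10·6=60, C2→A 3·12=36, C3→A 12·4=48, C4→B 8·10=80.
Loads: A carries 22/23, B carries 10/13. Service 224; fixed 200; total 424.
Next best feasible plan costs 446.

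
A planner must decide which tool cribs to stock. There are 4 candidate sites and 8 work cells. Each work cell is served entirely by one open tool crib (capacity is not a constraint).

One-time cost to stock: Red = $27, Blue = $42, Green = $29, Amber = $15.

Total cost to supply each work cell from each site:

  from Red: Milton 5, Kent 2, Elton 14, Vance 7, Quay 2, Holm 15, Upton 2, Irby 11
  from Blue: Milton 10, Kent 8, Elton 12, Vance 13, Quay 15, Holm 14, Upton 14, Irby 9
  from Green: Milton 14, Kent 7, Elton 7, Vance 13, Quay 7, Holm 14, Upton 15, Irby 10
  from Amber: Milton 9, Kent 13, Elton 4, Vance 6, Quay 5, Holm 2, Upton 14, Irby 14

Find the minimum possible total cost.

Minimum total cost: 76

For any fixed open set, each work cell goes to its cheapest open site; total = fixed + service.
{Red, Amber}: Milton→Red 5, Kent→Red 2, Elton→Amber 4, Vance→Amber 6, Quay→Red 2, Holm→Amber 2, Upton→Red 2, Irby→Red 11. Service 34; fixed 42; total 76.
{Amber}: service 67 + fixed 15 = 82
{Red}: Milton→Red 5, Kent→Red 2, Elton→Red 14, Vance→Red 7, Quay→Red 2, Holm→Red 15, Upton→Red 2, Irby→Red 11. Service 58; fixed 27; total 85.
{Red, Blue, Green, Amber}: Milton→Red 5, Kent→Red 2, Elton→Amber 4, Vance→Amber 6, Quay→Red 2, Holm→Amber 2, Upton→Red 2, Irby→Blue 9. Service 32; fixed 113; total 145.
(All 15 nonempty subsets were checked; Red and Amber is lowest.)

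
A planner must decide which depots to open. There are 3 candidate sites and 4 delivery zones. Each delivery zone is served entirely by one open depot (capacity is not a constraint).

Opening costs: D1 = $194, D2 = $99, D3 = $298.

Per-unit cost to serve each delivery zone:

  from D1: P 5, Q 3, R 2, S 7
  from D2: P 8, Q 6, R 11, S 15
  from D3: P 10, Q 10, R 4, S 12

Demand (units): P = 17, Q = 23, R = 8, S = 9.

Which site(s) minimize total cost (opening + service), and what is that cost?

For any fixed open set, each delivery zone goes to its cheapest open site; total = fixed + service.
{D1}: P→D1 5·17=85, Q→D1 3·23=69, R→D1 2·8=16, S→D1 7·9=63. Service 233; fixed 194; total 427.
{D1, D2}: service 233 + fixed 293 = 526
{D2}: service 497 + fixed 99 = 596
{D1, D2, D3}: service 233 + fixed 591 = 824
(All 7 nonempty subsets were checked; D1 only is lowest.)

Open D1 only; minimum total cost 427.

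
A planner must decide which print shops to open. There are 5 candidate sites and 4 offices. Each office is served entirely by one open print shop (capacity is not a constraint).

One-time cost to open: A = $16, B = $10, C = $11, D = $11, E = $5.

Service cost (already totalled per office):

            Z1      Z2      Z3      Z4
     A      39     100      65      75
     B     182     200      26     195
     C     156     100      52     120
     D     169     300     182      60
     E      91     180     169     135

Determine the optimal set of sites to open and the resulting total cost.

Open A, B and D; minimum total cost 262.

For any fixed open set, each office goes to its cheapest open site; total = fixed + service.
{A, B, D}: Z1→A 39, Z2→A 100, Z3→B 26, Z4→D 60. Service 225; fixed 37; total 262.
{A, B}: Z1→A 39, Z2→A 100, Z3→B 26, Z4→A 75. Service 240; fixed 26; total 266.
{A, B, D, E}: Z1→A 39, Z2→A 100, Z3→B 26, Z4→D 60. Service 225; fixed 42; total 267.
{A, B, C, D, E}: service 225 + fixed 53 = 278
No other subset beats 262.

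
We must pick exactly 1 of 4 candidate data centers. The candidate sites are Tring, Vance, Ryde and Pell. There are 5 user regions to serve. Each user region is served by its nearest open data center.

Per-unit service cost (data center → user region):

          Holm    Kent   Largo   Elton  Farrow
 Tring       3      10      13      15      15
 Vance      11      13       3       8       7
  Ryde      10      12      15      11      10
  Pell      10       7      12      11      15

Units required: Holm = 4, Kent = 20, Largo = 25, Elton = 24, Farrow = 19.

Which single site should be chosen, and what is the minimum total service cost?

With exactly 1 open, each user region uses its cheapest among the chosen.
{Vance}: Holm→Vance 11·4=44, Kent→Vance 13·20=260, Largo→Vance 3·25=75, Elton→Vance 8·24=192, Farrow→Vance 7·19=133. Service cost 704.
{Pell}: service cost 1029
{Ryde}: service cost 1109
Among all 4 size-1 choices, {Vance} is lowest.

Choose Vance only; total service cost 704.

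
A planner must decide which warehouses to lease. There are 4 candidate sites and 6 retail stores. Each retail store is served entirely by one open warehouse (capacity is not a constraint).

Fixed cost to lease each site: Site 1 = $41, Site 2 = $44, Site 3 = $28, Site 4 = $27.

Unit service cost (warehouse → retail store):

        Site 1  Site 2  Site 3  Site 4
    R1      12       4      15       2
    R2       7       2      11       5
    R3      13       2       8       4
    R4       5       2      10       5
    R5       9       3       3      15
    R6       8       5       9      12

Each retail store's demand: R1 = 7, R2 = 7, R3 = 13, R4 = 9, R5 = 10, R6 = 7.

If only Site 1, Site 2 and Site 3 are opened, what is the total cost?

Each retail store is assigned to its cheapest site among the open ones.
{Site 1, Site 2, Site 3}: R1→Site 2 4·7=28, R2→Site 2 2·7=14, R3→Site 2 2·13=26, R4→Site 2 2·9=18, R5→Site 2 3·10=30, R6→Site 2 5·7=35. Service 151; fixed 113; total 264.

Total cost: 264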